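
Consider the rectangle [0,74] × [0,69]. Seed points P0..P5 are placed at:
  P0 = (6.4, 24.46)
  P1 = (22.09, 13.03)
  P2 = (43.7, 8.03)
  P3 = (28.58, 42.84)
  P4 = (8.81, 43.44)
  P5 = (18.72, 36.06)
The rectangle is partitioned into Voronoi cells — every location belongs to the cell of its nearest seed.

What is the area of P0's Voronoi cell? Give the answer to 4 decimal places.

Area of P0's cell: 364.4330

1. box [0,74]×[0,69]: [(0, 0) (74, 0) (74, 69) (0, 69)]
2. ⊥bis P0·P1 via (14.245,18.745): [(0, 0) (0.5895, 0) (50.8552, 69) (0, 69)]  |A|=1774.8423
3. ⊥bis P0·P2 via (25.05,16.245): [(0, 0) (0.5895, 0) (44.3608, 60.085) (48.2877, 69) (0, 69)]  |A|=1763.3973
4. ⊥bis P0·P3 via (17.49,33.65): [(0, 54.756) (0, 0) (0.5895, 0) (21.5415, 28.7609)]  |A|=598.2392
5. ⊥bis P0·P4 via (7.605,33.95): [(18.3746, 32.5825) (0, 34.9157) (0, 0) (0.5895, 0) (21.5415, 28.7609)]  |A|=415.9601
6. ⊥bis P0·P5 via (12.56,30.26): [(9.2867, 33.7365) (0, 34.9157) (0, 0) (0.5895, 0) (18.2394, 24.2281)]  |A|=364.433
7. canonical 5-gon: [(9.2867, 33.7365) (0, 34.9157) (0, 0) (0.5895, 0) (18.2394, 24.2281)]
8. shoelace: 364.433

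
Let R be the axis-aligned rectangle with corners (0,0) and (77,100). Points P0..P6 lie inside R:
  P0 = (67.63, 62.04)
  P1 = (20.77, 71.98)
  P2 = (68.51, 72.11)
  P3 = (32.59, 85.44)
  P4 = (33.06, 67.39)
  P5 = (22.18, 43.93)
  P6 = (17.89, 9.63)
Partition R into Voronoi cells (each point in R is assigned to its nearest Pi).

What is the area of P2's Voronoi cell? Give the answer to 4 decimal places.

1. box [0,77]×[0,100]: [(0, 0) (77, 0) (77, 100) (0, 100)]
2. ⊥bis P2·P0 via (68.07,67.075): [(0, 73.0235) (77, 66.2946) (77, 100) (0, 100)]  |A|=2336.2515
3. ⊥bis P2·P1 via (44.64,72.045): [(44.648, 69.1218) (77, 66.2946) (77, 100) (44.5639, 100)]  |A|=1046.0032
4. ⊥bis P2·P3 via (50.55,78.775): [(46.8948, 68.9255) (77, 66.2946) (77, 100) (58.4266, 100)]  |A|=795.9325
5. ⊥bis P2·P4 via (50.785,69.75): [(49.8386, 76.858) (50.9419, 68.5718) (77, 66.2946) (77, 100) (58.4266, 100)]  |A|=779.3602
6. ⊥bis P2·P5 via (45.345,58.02): [(49.8386, 76.858) (50.9419, 68.5718) (77, 66.2946) (77, 100) (58.4266, 100)]  |A|=779.3602
7. ⊥bis P2·P6 via (43.2,40.87): [(49.8386, 76.858) (50.9419, 68.5718) (77, 66.2946) (77, 100) (58.4266, 100)]  |A|=779.3602
8. canonical 5-gon: [(49.8386, 76.858) (50.9419, 68.5718) (77, 66.2946) (77, 100) (58.4266, 100)]
9. shoelace: 779.3602

Area of P2's cell: 779.3602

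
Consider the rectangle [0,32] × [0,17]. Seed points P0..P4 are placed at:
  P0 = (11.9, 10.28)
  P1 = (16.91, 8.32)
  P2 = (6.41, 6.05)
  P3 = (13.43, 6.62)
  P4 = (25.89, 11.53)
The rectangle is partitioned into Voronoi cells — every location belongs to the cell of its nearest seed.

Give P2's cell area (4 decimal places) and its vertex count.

Area of P2's cell: 133.0277 (5 vertices)

1. box [0,32]×[0,17]: [(0, 0) (32, 0) (32, 17) (0, 17)]
2. ⊥bis P2·P0 via (9.155,8.165): [(0, 0) (15.4461, 0) (2.3477, 17) (0, 17)]  |A|=151.247
3. ⊥bis P2·P1 via (11.66,7.185): [(0, 0) (13.2133, 0) (12.3425, 4.028) (2.3477, 17) (0, 17)]  |A|=146.7503
4. ⊥bis P2·P3 via (9.92,6.335): [(0, 0) (10.4344, 0) (9.844, 7.2707) (2.3477, 17) (0, 17)]  |A|=133.0277
5. ⊥bis P2·P4 via (16.15,8.79): [(0, 0) (10.4344, 0) (9.844, 7.2707) (2.3477, 17) (0, 17)]  |A|=133.0277
6. canonical 5-gon: [(0, 0) (10.4344, 0) (9.844, 7.2707) (2.3477, 17) (0, 17)]
7. shoelace: 133.0277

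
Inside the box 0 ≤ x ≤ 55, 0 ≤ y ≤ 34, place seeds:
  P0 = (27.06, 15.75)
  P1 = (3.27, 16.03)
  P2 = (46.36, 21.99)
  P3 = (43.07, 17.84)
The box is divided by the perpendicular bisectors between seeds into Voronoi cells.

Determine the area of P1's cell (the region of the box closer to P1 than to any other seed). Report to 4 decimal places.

1. box [0,55]×[0,34]: [(0, 0) (55, 0) (55, 34) (0, 34)]
2. ⊥bis P1·P0 via (15.165,15.89): [(0, 0) (14.978, 0) (15.3781, 34) (0, 34)]  |A|=516.0542
3. ⊥bis P1·P2 via (24.815,19.01): [(0, 0) (14.978, 0) (15.3781, 34) (0, 34)]  |A|=516.0542
4. ⊥bis P1·P3 via (23.17,16.935): [(0, 0) (14.978, 0) (15.3781, 34) (0, 34)]  |A|=516.0542
5. canonical 4-gon: [(0, 0) (14.978, 0) (15.3781, 34) (0, 34)]
6. shoelace: 516.0542

Area of P1's cell: 516.0542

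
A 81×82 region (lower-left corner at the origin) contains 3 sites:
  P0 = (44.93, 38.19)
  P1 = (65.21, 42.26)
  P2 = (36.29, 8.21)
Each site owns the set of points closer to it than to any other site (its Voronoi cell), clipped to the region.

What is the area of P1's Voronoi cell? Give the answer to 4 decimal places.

Area of P1's cell: 1985.4693

1. box [0,81]×[0,82]: [(0, 0) (81, 0) (81, 82) (0, 82)]
2. ⊥bis P1·P0 via (55.07,40.225): [(63.1428, 0) (81, 0) (81, 82) (46.6862, 82)]  |A|=2139.0139
3. ⊥bis P1·P2 via (50.75,25.235): [(59.5842, 17.7318) (80.4613, 0) (81, 0) (81, 82) (46.6862, 82)]  |A|=1985.4693
4. canonical 5-gon: [(59.5842, 17.7318) (80.4613, 0) (81, 0) (81, 82) (46.6862, 82)]
5. shoelace: 1985.4693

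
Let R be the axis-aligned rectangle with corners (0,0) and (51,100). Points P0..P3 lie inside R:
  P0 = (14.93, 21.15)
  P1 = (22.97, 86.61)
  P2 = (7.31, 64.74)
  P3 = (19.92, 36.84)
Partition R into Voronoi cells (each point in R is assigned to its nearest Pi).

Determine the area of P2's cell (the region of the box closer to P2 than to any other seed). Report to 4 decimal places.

Area of P2's cell: 750.7996

1. box [0,51]×[0,100]: [(0, 0) (51, 0) (51, 100) (0, 100)]
2. ⊥bis P2·P0 via (11.12,42.945): [(0, 41.0011) (51, 49.9165) (51, 100) (0, 100)]  |A|=2781.6023
3. ⊥bis P2·P1 via (15.14,75.675): [(0, 86.516) (0, 41.0011) (51, 49.9165) (51, 49.9975)]  |A|=1162.6955
4. ⊥bis P2·P3 via (13.615,50.79): [(35.8552, 60.8419) (0, 86.516) (0, 44.6364)]  |A|=750.7996
5. canonical 3-gon: [(35.8552, 60.8419) (0, 86.516) (0, 44.6364)]
6. shoelace: 750.7996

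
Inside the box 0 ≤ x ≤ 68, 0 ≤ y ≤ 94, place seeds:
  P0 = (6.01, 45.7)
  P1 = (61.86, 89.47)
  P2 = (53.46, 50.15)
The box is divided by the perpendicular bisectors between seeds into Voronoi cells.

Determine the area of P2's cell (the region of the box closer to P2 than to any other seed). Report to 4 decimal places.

1. box [0,68]×[0,94]: [(0, 0) (68, 0) (68, 94) (0, 94)]
2. ⊥bis P2·P0 via (29.735,47.925): [(34.2295, 0) (68, 0) (68, 94) (25.414, 94)]  |A|=3588.7556
3. ⊥bis P2·P1 via (57.66,69.81): [(27.0697, 76.3451) (34.2295, 0) (68, 0) (68, 67.601)]  |A|=2672.5698
4. canonical 4-gon: [(27.0697, 76.3451) (34.2295, 0) (68, 0) (68, 67.601)]
5. shoelace: 2672.5698

Area of P2's cell: 2672.5698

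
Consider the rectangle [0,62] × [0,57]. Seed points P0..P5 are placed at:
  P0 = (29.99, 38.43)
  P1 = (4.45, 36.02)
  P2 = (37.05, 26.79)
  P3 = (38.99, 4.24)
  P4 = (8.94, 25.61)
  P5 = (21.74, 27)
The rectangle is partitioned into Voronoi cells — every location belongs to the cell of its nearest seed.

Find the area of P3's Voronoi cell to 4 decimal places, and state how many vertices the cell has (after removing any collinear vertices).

1. box [0,62]×[0,57]: [(0, 0) (62, 0) (62, 57) (0, 57)]
2. ⊥bis P3·P0 via (34.49,21.335): [(0, 12.256) (0, 0) (62, 0) (62, 28.5766)]  |A|=1265.8112
3. ⊥bis P3·P1 via (21.72,20.13): [(19.1016, 17.2842) (3.1985, 0) (62, 0) (62, 28.5766)]  |A|=1121.1139
4. ⊥bis P3·P2 via (38.02,15.515): [(15.7076, 13.5954) (3.1985, 0) (62, 0) (62, 17.578)]  |A|=806.5804
5. ⊥bis P3·P4 via (23.965,14.925): [(23.496, 14.2655) (13.3511, 0) (62, 0) (62, 17.578)]  |A|=685.4122
6. ⊥bis P3·P5 via (30.365,15.62): [(29.2285, 14.7587) (17.5547, 5.9109) (13.3511, 0) (62, 0) (62, 17.578)]  |A|=662.9308
7. canonical 5-gon: [(29.2285, 14.7587) (17.5547, 5.9109) (13.3511, 0) (62, 0) (62, 17.578)]
8. shoelace: 662.9308

Area of P3's cell: 662.9308 (5 vertices)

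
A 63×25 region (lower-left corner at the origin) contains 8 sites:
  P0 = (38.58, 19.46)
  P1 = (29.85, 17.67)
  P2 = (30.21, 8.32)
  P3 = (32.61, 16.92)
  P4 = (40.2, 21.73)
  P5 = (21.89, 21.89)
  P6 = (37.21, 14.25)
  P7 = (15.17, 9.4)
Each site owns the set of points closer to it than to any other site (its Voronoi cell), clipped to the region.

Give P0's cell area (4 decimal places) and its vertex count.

1. box [0,63]×[0,25]: [(0, 0) (63, 0) (63, 25) (0, 25)]
2. ⊥bis P0·P1 via (34.215,18.565): [(38.0216, 0) (63, 0) (63, 25) (32.8956, 25)]  |A|=688.5358
3. ⊥bis P0·P2 via (34.395,13.89): [(35.3153, 13.1985) (52.8818, 0) (63, 0) (63, 25) (32.8956, 25)]  |A|=590.4694
4. ⊥bis P0·P3 via (35.595,18.19): [(33.0797, 24.1019) (38.8479, 10.5443) (52.8818, 0) (63, 0) (63, 25) (32.8956, 25)]  |A|=574.1776
5. ⊥bis P0·P4 via (39.39,20.595): [(33.0797, 24.1019) (38.8479, 10.5443) (52.8818, 0) (63, 0) (63, 3.7456) (33.2176, 25) (32.8956, 25)]  |A|=257.6732
6. ⊥bis P0·P5 via (30.235,20.675): [(33.0797, 24.1019) (38.8479, 10.5443) (52.8818, 0) (63, 0) (63, 3.7456) (33.2176, 25) (32.8956, 25)]  |A|=257.6732
7. ⊥bis P0·P6 via (37.895,16.855): [(33.0797, 24.1019) (35.9448, 17.3678) (48.5604, 14.0505) (33.2176, 25) (32.8956, 25)]  |A|=45.5141
8. ⊥bis P0·P7 via (26.875,14.43): [(33.0797, 24.1019) (35.9448, 17.3678) (48.5604, 14.0505) (33.2176, 25) (32.8956, 25)]  |A|=45.5141
9. canonical 5-gon: [(33.0797, 24.1019) (35.9448, 17.3678) (48.5604, 14.0505) (33.2176, 25) (32.8956, 25)]
10. shoelace: 45.5141

Area of P0's cell: 45.5141 (5 vertices)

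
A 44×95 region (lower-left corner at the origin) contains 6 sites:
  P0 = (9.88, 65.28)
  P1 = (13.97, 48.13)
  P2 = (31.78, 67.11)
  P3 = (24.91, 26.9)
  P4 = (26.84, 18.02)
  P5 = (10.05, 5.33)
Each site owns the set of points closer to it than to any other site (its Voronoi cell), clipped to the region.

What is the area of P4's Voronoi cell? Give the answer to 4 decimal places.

Area of P4's cell: 579.4507

1. box [0,44]×[0,95]: [(0, 0) (44, 0) (44, 95) (0, 95)]
2. ⊥bis P4·P0 via (18.36,41.65): [(0, 35.0612) (0, 0) (44, 0) (44, 50.8513)]  |A|=1890.076
3. ⊥bis P4·P1 via (20.405,33.075): [(0, 24.3532) (0, 0) (44, 0) (44, 43.1603)]  |A|=1485.2972
4. ⊥bis P4·P2 via (29.31,42.565): [(40.0733, 41.4819) (0, 24.3532) (0, 0) (44, 0) (44, 41.0867)]  |A|=1481.2261
5. ⊥bis P4·P3 via (25.875,22.46): [(0, 16.8363) (0, 0) (44, 0) (44, 26.3993)]  |A|=951.1831
6. ⊥bis P4·P5 via (18.445,11.675): [(12.492, 19.5513) (27.269, 0) (44, 0) (44, 26.3993)]  |A|=579.4507
7. canonical 4-gon: [(12.492, 19.5513) (27.269, 0) (44, 0) (44, 26.3993)]
8. shoelace: 579.4507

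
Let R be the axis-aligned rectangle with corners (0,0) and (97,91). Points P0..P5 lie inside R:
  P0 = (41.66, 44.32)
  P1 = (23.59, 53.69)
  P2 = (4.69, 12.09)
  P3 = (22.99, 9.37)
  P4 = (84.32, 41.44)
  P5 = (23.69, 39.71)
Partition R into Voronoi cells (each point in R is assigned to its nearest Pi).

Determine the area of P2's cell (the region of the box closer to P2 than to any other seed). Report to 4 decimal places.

1. box [0,97]×[0,91]: [(0, 0) (97, 0) (97, 91) (0, 91)]
2. ⊥bis P2·P0 via (23.175,28.205): [(0, 54.7883) (0, 0) (47.7638, 0)]  |A|=1308.4481
3. ⊥bis P2·P1 via (14.14,32.89): [(22.3375, 29.1656) (0, 39.3142) (0, 0) (47.7638, 0)]  |A|=1135.6214
4. ⊥bis P2·P3 via (13.84,10.73): [(16.9444, 31.6159) (0, 39.3142) (0, 0) (12.2452, 0)]  |A|=526.6476
5. ⊥bis P2·P4 via (44.505,26.765): [(16.9444, 31.6159) (0, 39.3142) (0, 0) (12.2452, 0)]  |A|=526.6476
6. ⊥bis P2·P5 via (14.19,25.9): [(15.9181, 24.7112) (0, 35.6614) (0, 0) (12.2452, 0)]  |A|=435.1272
7. canonical 4-gon: [(15.9181, 24.7112) (0, 35.6614) (0, 0) (12.2452, 0)]
8. shoelace: 435.1272

Area of P2's cell: 435.1272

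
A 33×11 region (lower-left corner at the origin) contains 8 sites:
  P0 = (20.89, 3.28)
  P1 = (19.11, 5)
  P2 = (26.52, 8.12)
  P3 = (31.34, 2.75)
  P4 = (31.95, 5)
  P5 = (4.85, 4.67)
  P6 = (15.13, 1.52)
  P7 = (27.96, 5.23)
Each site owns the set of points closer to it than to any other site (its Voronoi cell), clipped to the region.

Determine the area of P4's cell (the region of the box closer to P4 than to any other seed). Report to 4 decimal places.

Area of P4's cell: 18.4236

1. box [0,33]×[0,11]: [(0, 0) (33, 0) (33, 11) (0, 11)]
2. ⊥bis P4·P0 via (26.42,4.14): [(27.0638, 0) (33, 0) (33, 11) (25.3532, 11)]  |A|=74.7065
3. ⊥bis P4·P1 via (25.53,5): [(25.53, 9.8629) (27.0638, 0) (33, 0) (33, 11) (25.53, 11)]  |A|=74.606
4. ⊥bis P4·P2 via (29.235,6.56): [(26.7234, 2.1889) (27.0638, 0) (33, 0) (33, 11) (31.7862, 11)]  |A|=46.3656
5. ⊥bis P4·P3 via (31.645,3.875): [(28.225, 4.8022) (33, 3.5076) (33, 11) (31.7862, 11)]  |A|=21.6496
6. ⊥bis P4·P5 via (18.4,4.835): [(28.225, 4.8022) (33, 3.5076) (33, 11) (31.7862, 11)]  |A|=21.6496
7. ⊥bis P4·P6 via (23.54,3.26): [(28.225, 4.8022) (33, 3.5076) (33, 11) (31.7862, 11)]  |A|=21.6496
8. ⊥bis P4·P7 via (29.955,5.115): [(30.1279, 8.1139) (29.9106, 4.3452) (33, 3.5076) (33, 11) (31.7862, 11)]  |A|=18.4236
9. canonical 5-gon: [(30.1279, 8.1139) (29.9106, 4.3452) (33, 3.5076) (33, 11) (31.7862, 11)]
10. shoelace: 18.4236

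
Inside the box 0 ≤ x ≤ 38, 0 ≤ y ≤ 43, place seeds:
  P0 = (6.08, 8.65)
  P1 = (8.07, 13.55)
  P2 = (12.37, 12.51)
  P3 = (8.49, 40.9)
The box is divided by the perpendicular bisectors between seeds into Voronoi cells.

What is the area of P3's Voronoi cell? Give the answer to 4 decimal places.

Area of P3's cell: 560.5746

1. box [0,38]×[0,43]: [(0, 0) (38, 0) (38, 43) (0, 43)]
2. ⊥bis P3·P0 via (7.285,24.775): [(0, 25.3194) (38, 22.4797) (38, 43) (0, 43)]  |A|=725.817
3. ⊥bis P3·P1 via (8.28,27.225): [(0, 27.3522) (38, 26.7686) (38, 43) (0, 43)]  |A|=605.7056
4. ⊥bis P3·P2 via (10.43,26.705): [(0, 27.3522) (13.6333, 27.1428) (38, 30.4729) (38, 43) (0, 43)]  |A|=560.5746
5. canonical 5-gon: [(0, 27.3522) (13.6333, 27.1428) (38, 30.4729) (38, 43) (0, 43)]
6. shoelace: 560.5746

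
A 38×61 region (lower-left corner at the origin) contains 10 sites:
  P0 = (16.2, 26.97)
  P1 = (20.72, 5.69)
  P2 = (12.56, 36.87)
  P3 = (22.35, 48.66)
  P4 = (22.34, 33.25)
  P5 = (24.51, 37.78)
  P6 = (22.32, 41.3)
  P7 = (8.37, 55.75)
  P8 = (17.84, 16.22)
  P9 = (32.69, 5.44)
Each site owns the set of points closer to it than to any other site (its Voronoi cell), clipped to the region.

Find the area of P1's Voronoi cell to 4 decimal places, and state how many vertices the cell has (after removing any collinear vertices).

1. box [0,38]×[0,61]: [(0, 0) (38, 0) (38, 61) (0, 61)]
2. ⊥bis P1·P0 via (18.46,16.33): [(0, 12.409) (0, 0) (38, 0) (38, 20.4804)]  |A|=624.8986
3. ⊥bis P1·P2 via (16.64,21.28): [(0, 12.409) (0, 0) (38, 0) (38, 20.4804)]  |A|=624.8986
4. ⊥bis P1·P3 via (21.535,27.175): [(0, 12.409) (0, 0) (38, 0) (38, 20.4804)]  |A|=624.8986
5. ⊥bis P1·P4 via (21.53,19.47): [(30.7042, 18.9307) (0, 12.409) (0, 0) (38, 0) (38, 18.5019)]  |A|=617.681
6. ⊥bis P1·P5 via (22.615,21.735): [(30.7042, 18.9307) (0, 12.409) (0, 0) (38, 0) (38, 18.5019)]  |A|=617.681
7. ⊥bis P1·P6 via (21.52,23.495): [(30.7042, 18.9307) (0, 12.409) (0, 0) (38, 0) (38, 18.5019)]  |A|=617.681
8. ⊥bis P1·P7 via (14.545,30.72): [(30.7042, 18.9307) (0, 12.409) (0, 0) (38, 0) (38, 18.5019)]  |A|=617.681
9. ⊥bis P1·P8 via (19.28,10.955): [(0, 5.6818) (0, 0) (38, 0) (38, 16.075)]  |A|=413.3799
10. ⊥bis P1·P9 via (26.705,5.565): [(26.8609, 13.0284) (0, 5.6818) (0, 0) (26.5888, 0)]  |A|=249.5142
11. canonical 4-gon: [(26.8609, 13.0284) (0, 5.6818) (0, 0) (26.5888, 0)]
12. shoelace: 249.5142

Area of P1's cell: 249.5142 (4 vertices)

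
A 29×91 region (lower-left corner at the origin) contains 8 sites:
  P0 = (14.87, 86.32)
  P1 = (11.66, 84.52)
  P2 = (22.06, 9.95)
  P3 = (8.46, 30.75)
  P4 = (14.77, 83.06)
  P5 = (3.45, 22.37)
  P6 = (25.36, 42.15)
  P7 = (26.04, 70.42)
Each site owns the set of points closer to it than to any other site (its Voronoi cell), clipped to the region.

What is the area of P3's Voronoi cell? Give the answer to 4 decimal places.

Area of P3's cell: 451.2691

1. box [0,29]×[0,91]: [(0, 0) (29, 0) (29, 91) (0, 91)]
2. ⊥bis P3·P0 via (11.665,58.535): [(0, 59.8806) (0, 0) (29, 0) (29, 56.5354)]  |A|=1688.0315
3. ⊥bis P3·P1 via (10.06,57.635): [(0, 58.2337) (0, 0) (29, 0) (29, 56.5078)]  |A|=1663.7521
4. ⊥bis P3·P2 via (15.26,20.35): [(0, 58.2337) (0, 10.3723) (29, 29.3338) (29, 56.5078)]  |A|=1088.0129
5. ⊥bis P3·P4 via (11.615,56.905): [(1.1844, 58.1632) (0, 58.2337) (0, 10.3723) (29, 29.3338) (29, 54.8079)]  |A|=1064.3706
6. ⊥bis P3·P5 via (5.955,26.56): [(1.1844, 58.1632) (0, 58.2337) (0, 30.1202) (15.7769, 20.688) (29, 29.3338) (29, 54.8079)]  |A|=908.5904
7. ⊥bis P3·P6 via (16.91,36.45): [(2.3588, 58.0216) (1.1844, 58.1632) (0, 58.2337) (0, 30.1202) (15.7769, 20.688) (23.9414, 26.0263)]  |A|=452.6417
8. ⊥bis P3·P7 via (17.25,50.585): [(3.1645, 56.8271) (0, 58.2294) (0, 30.1202) (15.7769, 20.688) (23.9414, 26.0263)]  |A|=451.2691
9. canonical 5-gon: [(3.1645, 56.8271) (0, 58.2294) (0, 30.1202) (15.7769, 20.688) (23.9414, 26.0263)]
10. shoelace: 451.2691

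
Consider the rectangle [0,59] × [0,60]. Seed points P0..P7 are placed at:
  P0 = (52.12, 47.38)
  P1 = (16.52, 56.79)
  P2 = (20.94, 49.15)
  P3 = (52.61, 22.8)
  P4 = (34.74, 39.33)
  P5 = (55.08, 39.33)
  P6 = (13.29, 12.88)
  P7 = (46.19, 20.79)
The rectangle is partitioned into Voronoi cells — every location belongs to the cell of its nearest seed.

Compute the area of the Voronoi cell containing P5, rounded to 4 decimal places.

1. box [0,59]×[0,60]: [(0, 0) (59, 0) (59, 60) (0, 60)]
2. ⊥bis P5·P0 via (53.6,43.355): [(0, 23.6462) (0, 0) (59, 0) (59, 45.3406)]  |A|=2035.1097
3. ⊥bis P5·P1 via (35.8,48.06): [(29.6884, 34.5627) (14.0384, 0) (59, 0) (59, 45.3406)]  |A|=1441.4991
4. ⊥bis P5·P2 via (38.01,44.24): [(35.8814, 36.8398) (25.2848, 0) (59, 0) (59, 45.3406)]  |A|=1145.1355
5. ⊥bis P5·P3 via (53.845,31.065): [(35.8814, 36.8398) (35.0291, 33.8766) (59, 30.2947) (59, 45.3406)]  |A|=210.9623
6. ⊥bis P5·P4 via (44.91,39.33): [(44.91, 40.1597) (44.91, 32.4001) (59, 30.2947) (59, 45.3406)]  |A|=160.6643
7. ⊥bis P5·P6 via (34.185,26.105): [(44.91, 40.1597) (44.91, 32.4001) (59, 30.2947) (59, 45.3406)]  |A|=160.6643
8. ⊥bis P5·P7 via (50.635,30.06): [(44.91, 40.1597) (44.91, 32.8052) (46.1371, 32.2168) (59, 30.2947) (59, 45.3406)]  |A|=160.4158
9. canonical 5-gon: [(44.91, 40.1597) (44.91, 32.8052) (46.1371, 32.2168) (59, 30.2947) (59, 45.3406)]
10. shoelace: 160.4158

Area of P5's cell: 160.4158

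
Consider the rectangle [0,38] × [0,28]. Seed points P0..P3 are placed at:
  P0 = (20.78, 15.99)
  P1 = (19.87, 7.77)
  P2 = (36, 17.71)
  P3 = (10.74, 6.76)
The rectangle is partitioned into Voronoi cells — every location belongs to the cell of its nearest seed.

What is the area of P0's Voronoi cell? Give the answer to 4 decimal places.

1. box [0,38]×[0,28]: [(0, 0) (38, 0) (38, 28) (0, 28)]
2. ⊥bis P0·P1 via (20.325,11.88): [(0, 14.1301) (38, 9.9233) (38, 28) (0, 28)]  |A|=606.986
3. ⊥bis P0·P2 via (28.39,16.85): [(0, 14.1301) (29.0609, 10.9129) (27.1299, 28) (0, 28)]  |A|=433.3227
4. ⊥bis P0·P3 via (15.76,11.375): [(14.7259, 12.4999) (29.0609, 10.9129) (27.1299, 28) (0.4763, 28)]  |A|=327.5082
5. canonical 4-gon: [(14.7259, 12.4999) (29.0609, 10.9129) (27.1299, 28) (0.4763, 28)]
6. shoelace: 327.5082

Area of P0's cell: 327.5082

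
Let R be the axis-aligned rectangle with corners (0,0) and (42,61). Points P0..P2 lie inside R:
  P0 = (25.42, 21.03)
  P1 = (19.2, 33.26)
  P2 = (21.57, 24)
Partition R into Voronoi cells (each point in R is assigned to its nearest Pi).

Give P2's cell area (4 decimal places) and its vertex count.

1. box [0,42]×[0,61]: [(0, 0) (42, 0) (42, 61) (0, 61)]
2. ⊥bis P2·P0 via (23.495,22.515): [(0, 0) (6.1263, 0) (42, 46.503) (42, 61) (0, 61)]  |A|=1727.883
3. ⊥bis P2·P1 via (20.385,28.63): [(0, 23.4127) (0, 0) (6.1263, 0) (30.1379, 31.1261)]  |A|=448.1481
4. canonical 4-gon: [(0, 23.4127) (0, 0) (6.1263, 0) (30.1379, 31.1261)]
5. shoelace: 448.1481

Area of P2's cell: 448.1481 (4 vertices)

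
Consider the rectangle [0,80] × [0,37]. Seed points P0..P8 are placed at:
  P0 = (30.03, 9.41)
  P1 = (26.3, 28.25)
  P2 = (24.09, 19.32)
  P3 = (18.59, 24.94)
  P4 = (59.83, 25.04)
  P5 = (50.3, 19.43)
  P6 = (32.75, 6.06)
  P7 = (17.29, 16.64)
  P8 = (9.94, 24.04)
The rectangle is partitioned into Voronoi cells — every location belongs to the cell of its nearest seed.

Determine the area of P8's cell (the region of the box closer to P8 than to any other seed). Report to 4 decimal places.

1. box [0,80]×[0,37]: [(0, 0) (80, 0) (80, 37) (0, 37)]
2. ⊥bis P8·P0 via (19.985,16.725): [(0, 0) (7.8055, 0) (34.7497, 37) (0, 37)]  |A|=787.271
3. ⊥bis P8·P1 via (18.12,26.145): [(0, 0) (7.8055, 0) (20.3981, 17.2923) (15.3266, 37) (0, 37)]  |A|=595.8787
4. ⊥bis P8·P2 via (17.015,21.68): [(0, 0) (7.8055, 0) (11.4549, 5.0114) (18.2874, 25.4945) (15.3266, 37) (0, 37)]  |A|=546.2407
5. ⊥bis P8·P3 via (14.265,24.49): [(0, 0) (7.8055, 0) (11.4549, 5.0114) (15.1417, 16.064) (12.9634, 37) (0, 37)]  |A|=489.4451
6. ⊥bis P8·P4 via (34.885,24.54): [(0, 0) (7.8055, 0) (11.4549, 5.0114) (15.1417, 16.064) (12.9634, 37) (0, 37)]  |A|=489.4451
7. ⊥bis P8·P5 via (30.12,21.735): [(0, 0) (7.8055, 0) (11.4549, 5.0114) (15.1417, 16.064) (12.9634, 37) (0, 37)]  |A|=489.4451
8. ⊥bis P8·P6 via (21.345,15.05): [(0, 0) (7.8055, 0) (11.4549, 5.0114) (15.1417, 16.064) (12.9634, 37) (0, 37)]  |A|=489.4451
9. ⊥bis P8·P7 via (13.615,20.34): [(0, 6.817) (14.5955, 21.3138) (12.9634, 37) (0, 37)]  |A|=321.9404
10. canonical 4-gon: [(0, 6.817) (14.5955, 21.3138) (12.9634, 37) (0, 37)]
11. shoelace: 321.9404

Area of P8's cell: 321.9404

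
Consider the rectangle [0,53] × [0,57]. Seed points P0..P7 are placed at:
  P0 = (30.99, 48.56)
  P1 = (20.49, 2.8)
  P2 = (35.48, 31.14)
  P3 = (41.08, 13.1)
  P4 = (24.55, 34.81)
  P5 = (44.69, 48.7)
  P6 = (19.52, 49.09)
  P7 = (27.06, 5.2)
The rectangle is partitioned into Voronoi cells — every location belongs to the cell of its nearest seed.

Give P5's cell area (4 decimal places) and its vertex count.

1. box [0,53]×[0,57]: [(0, 0) (53, 0) (53, 57) (0, 57)]
2. ⊥bis P5·P0 via (37.84,48.63): [(38.3369, 0) (53, 0) (53, 57) (37.7545, 57)]  |A|=852.3946
3. ⊥bis P5·P1 via (32.59,25.75): [(38.1035, 22.8431) (53, 14.9892) (53, 57) (37.7545, 57)]  |A|=573.2769
4. ⊥bis P5·P2 via (40.085,39.92): [(37.9174, 41.0569) (53, 33.1462) (53, 57) (37.7545, 57)]  |A|=301.4191
5. ⊥bis P5·P3 via (42.885,30.9): [(37.9174, 41.0569) (53, 33.1462) (53, 57) (37.7545, 57)]  |A|=301.4191
6. ⊥bis P5·P4 via (34.62,41.755): [(37.9174, 41.0569) (53, 33.1462) (53, 57) (37.7545, 57)]  |A|=301.4191
7. ⊥bis P5·P6 via (32.105,48.895): [(37.9174, 41.0569) (53, 33.1462) (53, 57) (37.7545, 57)]  |A|=301.4191
8. ⊥bis P5·P7 via (35.875,26.95): [(37.9174, 41.0569) (53, 33.1462) (53, 57) (37.7545, 57)]  |A|=301.4191
9. canonical 4-gon: [(37.9174, 41.0569) (53, 33.1462) (53, 57) (37.7545, 57)]
10. shoelace: 301.4191

Area of P5's cell: 301.4191 (4 vertices)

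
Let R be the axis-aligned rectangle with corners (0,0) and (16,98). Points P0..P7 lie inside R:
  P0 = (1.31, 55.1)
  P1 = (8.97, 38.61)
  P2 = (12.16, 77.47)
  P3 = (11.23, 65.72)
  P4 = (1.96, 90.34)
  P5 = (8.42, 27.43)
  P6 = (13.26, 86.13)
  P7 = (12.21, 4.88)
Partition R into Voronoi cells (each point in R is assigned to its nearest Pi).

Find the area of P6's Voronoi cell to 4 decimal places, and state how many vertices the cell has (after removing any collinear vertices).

1. box [0,16]×[0,98]: [(0, 0) (16, 0) (16, 98) (0, 98)]
2. ⊥bis P6·P0 via (7.285,70.615): [(0, 73.4205) (16, 67.2588) (16, 98) (0, 98)]  |A|=442.5657
3. ⊥bis P6·P1 via (11.115,62.37): [(0, 73.4205) (16, 67.2588) (16, 98) (0, 98)]  |A|=442.5657
4. ⊥bis P6·P2 via (12.71,81.8): [(0, 83.4144) (16, 81.3821) (16, 98) (0, 98)]  |A|=249.6277
5. ⊥bis P6·P3 via (12.245,75.925): [(0, 83.4144) (16, 81.3821) (16, 98) (0, 98)]  |A|=249.6277
6. ⊥bis P6·P4 via (7.61,88.235): [(5.5513, 82.7093) (16, 81.3821) (16, 98) (11.2481, 98)]  |A|=123.1475
7. ⊥bis P6·P5 via (10.84,56.78): [(5.5513, 82.7093) (16, 81.3821) (16, 98) (11.2481, 98)]  |A|=123.1475
8. ⊥bis P6·P7 via (12.735,45.505): [(5.5513, 82.7093) (16, 81.3821) (16, 98) (11.2481, 98)]  |A|=123.1475
9. canonical 4-gon: [(5.5513, 82.7093) (16, 81.3821) (16, 98) (11.2481, 98)]
10. shoelace: 123.1475

Area of P6's cell: 123.1475 (4 vertices)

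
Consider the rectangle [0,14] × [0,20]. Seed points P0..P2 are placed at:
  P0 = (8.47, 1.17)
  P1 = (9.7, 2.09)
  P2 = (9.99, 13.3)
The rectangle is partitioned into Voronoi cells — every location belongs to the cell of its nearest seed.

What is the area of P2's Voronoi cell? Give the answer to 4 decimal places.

Area of P2's cell: 170.2577

1. box [0,14]×[0,20]: [(0, 0) (14, 0) (14, 20) (0, 20)]
2. ⊥bis P2·P0 via (9.23,7.235): [(0, 8.3916) (14, 6.6373) (14, 20) (0, 20)]  |A|=174.7978
3. ⊥bis P2·P1 via (9.845,7.695): [(0, 8.3916) (4.4441, 7.8347) (14, 7.5875) (14, 20) (0, 20)]  |A|=170.2577
4. canonical 5-gon: [(0, 8.3916) (4.4441, 7.8347) (14, 7.5875) (14, 20) (0, 20)]
5. shoelace: 170.2577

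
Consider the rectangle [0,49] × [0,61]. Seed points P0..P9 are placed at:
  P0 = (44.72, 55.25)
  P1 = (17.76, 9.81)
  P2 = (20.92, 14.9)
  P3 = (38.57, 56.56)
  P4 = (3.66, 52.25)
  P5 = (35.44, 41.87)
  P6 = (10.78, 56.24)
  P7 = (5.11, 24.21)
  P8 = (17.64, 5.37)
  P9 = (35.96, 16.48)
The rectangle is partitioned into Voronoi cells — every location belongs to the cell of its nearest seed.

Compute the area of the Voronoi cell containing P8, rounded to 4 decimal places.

1. box [0,49]×[0,61]: [(0, 0) (49, 0) (49, 61) (0, 61)]
2. ⊥bis P8·P0 via (31.18,30.31): [(0, 47.2377) (0, 0) (49, 0) (49, 20.6355)]  |A|=1662.893
3. ⊥bis P8·P1 via (17.7,7.59): [(0, 8.0684) (0, 0) (49, 0) (49, 6.7441)]  |A|=362.9046
4. ⊥bis P8·P2 via (19.28,10.135): [(27.4393, 7.3268) (0, 8.0684) (0, 0) (48.7271, 0)]  |A|=289.2015
5. ⊥bis P8·P3 via (28.105,30.965): [(27.4393, 7.3268) (0, 8.0684) (0, 0) (48.7271, 0)]  |A|=289.2015
6. ⊥bis P8·P4 via (10.65,28.81): [(27.4393, 7.3268) (0, 8.0684) (0, 0) (48.7271, 0)]  |A|=289.2015
7. ⊥bis P8·P5 via (26.54,23.62): [(27.4393, 7.3268) (0, 8.0684) (0, 0) (48.7271, 0)]  |A|=289.2015
8. ⊥bis P8·P6 via (14.21,30.805): [(27.4393, 7.3268) (0, 8.0684) (0, 0) (48.7271, 0)]  |A|=289.2015
9. ⊥bis P8·P7 via (11.375,14.79): [(27.4393, 7.3268) (1.2189, 8.0354) (0, 7.2248) (0, 0) (48.7271, 0)]  |A|=288.6874
10. ⊥bis P8·P9 via (26.8,10.925): [(29.3891, 6.6557) (27.4393, 7.3268) (1.2189, 8.0354) (0, 7.2248) (0, 0) (33.4254, 0)]  |A|=237.7655
11. canonical 6-gon: [(29.3891, 6.6557) (27.4393, 7.3268) (1.2189, 8.0354) (0, 7.2248) (0, 0) (33.4254, 0)]
12. shoelace: 237.7655

Area of P8's cell: 237.7655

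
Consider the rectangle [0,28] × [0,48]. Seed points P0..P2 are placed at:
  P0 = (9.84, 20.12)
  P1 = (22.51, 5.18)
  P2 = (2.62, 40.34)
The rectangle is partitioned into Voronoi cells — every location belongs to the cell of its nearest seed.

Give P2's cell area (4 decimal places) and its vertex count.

1. box [0,28]×[0,48]: [(0, 0) (28, 0) (28, 48) (0, 48)]
2. ⊥bis P2·P0 via (6.23,30.23): [(0, 28.0054) (28, 38.0035) (28, 48) (0, 48)]  |A|=419.8754
3. ⊥bis P2·P1 via (12.565,22.76): [(0, 28.0054) (28, 38.0035) (28, 48) (0, 48)]  |A|=419.8754
4. canonical 4-gon: [(0, 28.0054) (28, 38.0035) (28, 48) (0, 48)]
5. shoelace: 419.8754

Area of P2's cell: 419.8754 (4 vertices)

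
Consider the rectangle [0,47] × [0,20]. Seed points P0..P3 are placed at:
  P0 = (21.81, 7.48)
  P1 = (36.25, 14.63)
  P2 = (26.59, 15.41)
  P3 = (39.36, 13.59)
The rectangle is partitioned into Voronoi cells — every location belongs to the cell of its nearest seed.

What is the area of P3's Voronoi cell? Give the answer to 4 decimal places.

Area of P3's cell: 210.3918

1. box [0,47]×[0,20]: [(0, 0) (47, 0) (47, 20) (0, 20)]
2. ⊥bis P3·P0 via (30.585,10.535): [(34.2527, 0) (47, 0) (47, 20) (27.2898, 20)]  |A|=324.5748
3. ⊥bis P3·P1 via (37.805,14.11): [(33.6579, 1.7086) (34.2527, 0) (47, 0) (47, 20) (39.7746, 20)]  |A|=210.3918
4. ⊥bis P3·P2 via (32.975,14.5): [(33.6579, 1.7086) (34.2527, 0) (47, 0) (47, 20) (39.7746, 20)]  |A|=210.3918
5. canonical 5-gon: [(33.6579, 1.7086) (34.2527, 0) (47, 0) (47, 20) (39.7746, 20)]
6. shoelace: 210.3918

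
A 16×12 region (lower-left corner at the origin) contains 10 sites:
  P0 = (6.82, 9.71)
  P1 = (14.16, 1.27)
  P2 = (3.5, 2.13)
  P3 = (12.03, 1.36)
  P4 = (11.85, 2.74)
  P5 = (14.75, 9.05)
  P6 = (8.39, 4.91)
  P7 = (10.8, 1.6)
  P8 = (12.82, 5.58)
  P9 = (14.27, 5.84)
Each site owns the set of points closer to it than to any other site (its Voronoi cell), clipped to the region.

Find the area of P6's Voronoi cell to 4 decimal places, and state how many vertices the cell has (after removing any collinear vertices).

Area of P6's cell: 24.3496 (5 vertices)

1. box [0,16]×[0,12]: [(0, 0) (16, 0) (16, 12) (0, 12)]
2. ⊥bis P6·P0 via (7.605,7.31): [(0, 4.8225) (0, 0) (16, 0) (16, 10.0559)]  |A|=119.0272
3. ⊥bis P6·P1 via (11.275,3.09): [(15.5835, 9.9196) (0, 4.8225) (0, 0) (9.3257, 0)]  |A|=83.8295
4. ⊥bis P6·P2 via (5.945,3.52): [(15.5835, 9.9196) (4.3885, 6.2579) (7.9461, 0) (9.3257, 0)]  |A|=48.3845
5. ⊥bis P6·P3 via (10.21,3.135): [(13.306, 6.3095) (15.5835, 9.9196) (4.3885, 6.2579) (7.6539, 0.5141)]  |A|=41.7327
6. ⊥bis P6·P4 via (10.12,3.825): [(8.7454, 1.6333) (13.5188, 9.2443) (4.3885, 6.2579) (7.6539, 0.5141)]  |A|=32.5802
7. ⊥bis P6·P5 via (11.57,6.98): [(8.7454, 1.6333) (11.8393, 6.5663) (10.6969, 8.3213) (4.3885, 6.2579) (7.6539, 0.5141)]  |A|=29.5768
8. ⊥bis P6·P7 via (9.595,3.255): [(9.9033, 3.4795) (11.8393, 6.5663) (10.6969, 8.3213) (4.3885, 6.2579) (7.1201, 1.453)]  |A|=27.3697
9. ⊥bis P6·P8 via (10.605,5.245): [(9.9033, 3.4795) (10.6838, 4.724) (10.166, 8.1477) (4.3885, 6.2579) (7.1201, 1.453)]  |A|=24.3496
10. ⊥bis P6·P9 via (11.33,5.375): [(9.9033, 3.4795) (10.6838, 4.724) (10.166, 8.1477) (4.3885, 6.2579) (7.1201, 1.453)]  |A|=24.3496
11. canonical 5-gon: [(9.9033, 3.4795) (10.6838, 4.724) (10.166, 8.1477) (4.3885, 6.2579) (7.1201, 1.453)]
12. shoelace: 24.3496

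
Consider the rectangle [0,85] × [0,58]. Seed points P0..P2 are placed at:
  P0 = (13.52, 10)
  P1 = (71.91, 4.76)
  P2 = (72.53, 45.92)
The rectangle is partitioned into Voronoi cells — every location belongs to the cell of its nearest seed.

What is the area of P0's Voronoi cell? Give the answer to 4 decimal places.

Area of P0's cell: 2227.0014

1. box [0,85]×[0,58]: [(0, 0) (85, 0) (85, 58) (0, 58)]
2. ⊥bis P0·P1 via (42.715,7.38): [(0, 0) (42.0527, 0) (47.2577, 58) (0, 58)]  |A|=2590.0021
3. ⊥bis P0·P2 via (43.025,27.96): [(0, 0) (42.0527, 0) (44.3644, 25.7596) (24.7393, 58) (0, 58)]  |A|=2227.0014
4. canonical 5-gon: [(0, 0) (42.0527, 0) (44.3644, 25.7596) (24.7393, 58) (0, 58)]
5. shoelace: 2227.0014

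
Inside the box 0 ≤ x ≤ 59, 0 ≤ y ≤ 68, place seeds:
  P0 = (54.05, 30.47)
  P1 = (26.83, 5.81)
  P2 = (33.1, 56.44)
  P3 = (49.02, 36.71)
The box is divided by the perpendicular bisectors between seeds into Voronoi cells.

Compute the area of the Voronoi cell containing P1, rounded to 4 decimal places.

1. box [0,59]×[0,68]: [(0, 0) (59, 0) (59, 68) (0, 68)]
2. ⊥bis P1·P0 via (40.44,18.14): [(0, 62.7782) (0, 0) (56.874, 0)]  |A|=1785.221
3. ⊥bis P1·P2 via (29.965,31.125): [(28.5134, 31.3048) (0, 34.8359) (0, 0) (56.874, 0)]  |A|=1386.8567
4. ⊥bis P1·P3 via (37.925,21.26): [(37.0333, 21.9003) (22.9839, 31.9895) (0, 34.8359) (0, 0) (56.874, 0)]  |A|=1363.7732
5. canonical 5-gon: [(37.0333, 21.9003) (22.9839, 31.9895) (0, 34.8359) (0, 0) (56.874, 0)]
6. shoelace: 1363.7732

Area of P1's cell: 1363.7732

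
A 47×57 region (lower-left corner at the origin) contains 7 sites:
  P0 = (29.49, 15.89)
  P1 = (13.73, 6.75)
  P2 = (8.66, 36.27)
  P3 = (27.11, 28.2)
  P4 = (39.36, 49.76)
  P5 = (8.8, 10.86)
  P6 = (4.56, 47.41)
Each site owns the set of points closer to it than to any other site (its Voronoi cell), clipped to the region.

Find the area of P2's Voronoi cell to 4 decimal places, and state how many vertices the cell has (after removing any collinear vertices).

1. box [0,47]×[0,57]: [(0, 0) (47, 0) (47, 57) (0, 57)]
2. ⊥bis P2·P0 via (19.075,26.08): [(0, 6.5838) (47, 54.6216) (47, 57) (0, 57)]  |A|=1240.6728
3. ⊥bis P2·P1 via (11.195,21.51): [(0, 19.5873) (15.2922, 22.2137) (47, 54.6216) (47, 57) (0, 57)]  |A|=1141.2469
4. ⊥bis P2·P3 via (17.885,32.235): [(0, 19.5873) (13.3563, 21.8812) (28.7172, 57) (0, 57)]  |A|=754.1034
5. ⊥bis P2·P4 via (24.01,43.015): [(0, 19.5873) (13.3563, 21.8812) (23.3035, 44.6229) (17.8648, 57) (0, 57)]  |A|=686.9431
6. ⊥bis P2·P5 via (8.73,23.565): [(0, 23.5169) (14.1057, 23.5946) (23.3035, 44.6229) (17.8648, 57) (0, 57)]  |A|=648.6452
7. ⊥bis P2·P6 via (6.61,41.84): [(0, 39.4072) (0, 23.5169) (14.1057, 23.5946) (23.3035, 44.6229) (22.0322, 47.516)]  |A|=370.127
8. canonical 5-gon: [(0, 39.4072) (0, 23.5169) (14.1057, 23.5946) (23.3035, 44.6229) (22.0322, 47.516)]
9. shoelace: 370.127

Area of P2's cell: 370.1270 (5 vertices)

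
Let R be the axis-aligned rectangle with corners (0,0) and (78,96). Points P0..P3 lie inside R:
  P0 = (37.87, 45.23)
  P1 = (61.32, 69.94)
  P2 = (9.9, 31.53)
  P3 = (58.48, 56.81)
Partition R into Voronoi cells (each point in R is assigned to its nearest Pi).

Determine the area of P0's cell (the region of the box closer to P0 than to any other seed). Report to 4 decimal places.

Area of P0's cell: 2734.6671

1. box [0,78]×[0,96]: [(0, 0) (78, 0) (78, 96) (0, 96)]
2. ⊥bis P0·P1 via (49.595,57.585): [(0, 0) (78, 0) (78, 30.6284) (9.1159, 96) (0, 96)]  |A|=5236.4689
3. ⊥bis P0·P2 via (23.885,38.38): [(0, 87.1438) (42.6839, 0) (78, 0) (78, 30.6284) (9.1159, 96) (0, 96)]  |A|=3376.65
4. ⊥bis P0·P3 via (48.175,51.02): [(0, 87.1438) (42.6839, 0) (76.8413, 0) (38.6508, 67.9712) (9.1159, 96) (0, 96)]  |A|=2734.6671
5. canonical 6-gon: [(0, 87.1438) (42.6839, 0) (76.8413, 0) (38.6508, 67.9712) (9.1159, 96) (0, 96)]
6. shoelace: 2734.6671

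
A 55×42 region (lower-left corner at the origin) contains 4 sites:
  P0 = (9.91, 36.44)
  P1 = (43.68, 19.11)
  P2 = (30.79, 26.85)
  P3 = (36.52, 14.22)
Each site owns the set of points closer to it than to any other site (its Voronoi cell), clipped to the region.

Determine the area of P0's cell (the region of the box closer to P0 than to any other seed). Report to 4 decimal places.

1. box [0,55]×[0,42]: [(0, 0) (55, 0) (55, 42) (0, 42)]
2. ⊥bis P0·P1 via (26.795,27.775): [(0, 0) (12.5415, 0) (34.0949, 42) (0, 42)]  |A|=979.3654
3. ⊥bis P0·P2 via (20.35,31.645): [(0, 0) (5.8157, 0) (25.106, 42) (0, 42)]  |A|=649.3555
4. ⊥bis P0·P3 via (23.215,25.33): [(0, 0) (2.0638, 0) (10.402, 9.9855) (25.106, 42) (0, 42)]  |A|=630.6231
5. canonical 5-gon: [(0, 0) (2.0638, 0) (10.402, 9.9855) (25.106, 42) (0, 42)]
6. shoelace: 630.6231

Area of P0's cell: 630.6231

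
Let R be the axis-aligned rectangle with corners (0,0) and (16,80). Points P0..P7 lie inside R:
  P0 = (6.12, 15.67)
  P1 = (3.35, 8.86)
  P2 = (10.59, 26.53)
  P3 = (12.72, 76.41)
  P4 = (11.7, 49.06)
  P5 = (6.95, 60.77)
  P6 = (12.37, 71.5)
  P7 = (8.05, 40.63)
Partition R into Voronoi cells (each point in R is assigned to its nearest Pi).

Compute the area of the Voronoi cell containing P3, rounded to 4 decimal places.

1. box [0,16]×[0,80]: [(0, 0) (16, 0) (16, 80) (0, 80)]
2. ⊥bis P3·P0 via (9.42,46.04): [(0, 47.0636) (16, 45.325) (16, 80) (0, 80)]  |A|=540.8912
3. ⊥bis P3·P1 via (8.035,42.635): [(0, 47.0636) (16, 45.325) (16, 80) (0, 80)]  |A|=540.8912
4. ⊥bis P3·P2 via (11.655,51.47): [(0, 51.9677) (16, 51.2845) (16, 80) (0, 80)]  |A|=453.9828
5. ⊥bis P3·P4 via (12.21,62.735): [(0, 63.1904) (16, 62.5937) (16, 80) (0, 80)]  |A|=273.7279
6. ⊥bis P3·P5 via (9.835,68.59): [(0, 72.2184) (16, 66.3156) (16, 80) (0, 80)]  |A|=171.7283
7. ⊥bis P3·P6 via (12.545,73.955): [(0, 74.8492) (16, 73.7087) (16, 80) (0, 80)]  |A|=91.5363
8. ⊥bis P3·P7 via (10.385,58.52): [(0, 74.8492) (16, 73.7087) (16, 80) (0, 80)]  |A|=91.5363
9. canonical 4-gon: [(0, 74.8492) (16, 73.7087) (16, 80) (0, 80)]
10. shoelace: 91.5363

Area of P3's cell: 91.5363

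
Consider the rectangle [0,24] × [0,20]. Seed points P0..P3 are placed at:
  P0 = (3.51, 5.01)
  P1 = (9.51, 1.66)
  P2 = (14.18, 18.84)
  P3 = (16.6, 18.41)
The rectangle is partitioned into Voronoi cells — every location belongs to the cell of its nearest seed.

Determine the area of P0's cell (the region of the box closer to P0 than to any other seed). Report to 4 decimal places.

1. box [0,24]×[0,20]: [(0, 0) (24, 0) (24, 20) (0, 20)]
2. ⊥bis P0·P1 via (6.51,3.335): [(0, 0) (4.648, 0) (15.8146, 20) (0, 20)]  |A|=204.6258
3. ⊥bis P0·P2 via (8.845,11.925): [(0, 18.749) (0, 0) (4.648, 0) (10.5651, 10.5979)]  |A|=123.6721
4. ⊥bis P0·P3 via (10.055,11.71): [(0, 18.749) (0, 0) (4.648, 0) (10.5651, 10.5979)]  |A|=123.6721
5. canonical 4-gon: [(0, 18.749) (0, 0) (4.648, 0) (10.5651, 10.5979)]
6. shoelace: 123.6721

Area of P0's cell: 123.6721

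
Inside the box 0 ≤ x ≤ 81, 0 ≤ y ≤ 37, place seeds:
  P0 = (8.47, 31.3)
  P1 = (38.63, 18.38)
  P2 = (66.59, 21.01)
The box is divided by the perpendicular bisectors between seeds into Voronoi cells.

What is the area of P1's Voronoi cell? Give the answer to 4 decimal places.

Area of P1's cell: 1179.8688

1. box [0,81]×[0,37]: [(0, 0) (81, 0) (81, 37) (0, 37)]
2. ⊥bis P1·P0 via (23.55,24.84): [(12.909, 0) (81, 0) (81, 37) (28.7591, 37)]  |A|=2226.1398
3. ⊥bis P1·P2 via (52.61,19.695): [(12.909, 0) (54.4626, 0) (50.9822, 37) (28.7591, 37)]  |A|=1179.8688
4. canonical 4-gon: [(12.909, 0) (54.4626, 0) (50.9822, 37) (28.7591, 37)]
5. shoelace: 1179.8688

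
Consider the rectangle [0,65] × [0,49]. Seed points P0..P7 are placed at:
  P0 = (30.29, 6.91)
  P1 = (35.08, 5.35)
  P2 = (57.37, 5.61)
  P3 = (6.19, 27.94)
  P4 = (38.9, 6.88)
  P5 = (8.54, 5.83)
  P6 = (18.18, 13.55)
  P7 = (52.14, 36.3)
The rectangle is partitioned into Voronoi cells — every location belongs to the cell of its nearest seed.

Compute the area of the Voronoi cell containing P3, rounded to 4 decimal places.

Area of P3's cell: 719.6013

1. box [0,65]×[0,49]: [(0, 0) (65, 0) (65, 49) (0, 49)]
2. ⊥bis P3·P0 via (18.24,17.425): [(0, 0) (3.0347, 0) (45.7928, 49) (0, 49)]  |A|=1196.2735
3. ⊥bis P3·P1 via (20.635,16.645): [(0, 0) (3.0347, 0) (45.7928, 49) (0, 49)]  |A|=1196.2735
4. ⊥bis P3·P2 via (31.78,16.775): [(0, 0) (3.0347, 0) (45.7928, 49) (0, 49)]  |A|=1196.2735
5. ⊥bis P3·P4 via (22.545,17.41): [(0, 0) (3.0347, 0) (34.6974, 36.2849) (42.8839, 49) (0, 49)]  |A|=1177.7801
6. ⊥bis P3·P5 via (7.365,16.885): [(0, 16.1022) (18.8324, 18.1038) (34.6974, 36.2849) (42.8839, 49) (0, 49)]  |A|=998.6891
7. ⊥bis P3·P6 via (12.185,20.745): [(0, 16.1022) (7.5798, 16.9078) (39.1669, 43.2268) (42.8839, 49) (0, 49)]  |A|=855.0631
8. ⊥bis P3·P7 via (29.165,32.12): [(0, 16.1022) (7.5798, 16.9078) (28.7269, 34.528) (26.0939, 49) (0, 49)]  |A|=719.6013
9. canonical 5-gon: [(0, 16.1022) (7.5798, 16.9078) (28.7269, 34.528) (26.0939, 49) (0, 49)]
10. shoelace: 719.6013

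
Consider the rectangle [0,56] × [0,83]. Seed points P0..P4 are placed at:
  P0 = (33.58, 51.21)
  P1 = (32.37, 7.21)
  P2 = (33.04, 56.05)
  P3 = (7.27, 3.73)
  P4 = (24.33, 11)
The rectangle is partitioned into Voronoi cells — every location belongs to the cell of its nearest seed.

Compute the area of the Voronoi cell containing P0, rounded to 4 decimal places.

1. box [0,56]×[0,83]: [(0, 0) (56, 0) (56, 83) (0, 83)]
2. ⊥bis P0·P1 via (32.975,29.21): [(0, 30.1168) (56, 28.5768) (56, 83) (0, 83)]  |A|=3004.5785
3. ⊥bis P0·P2 via (33.31,53.63): [(0, 49.9136) (0, 30.1168) (56, 28.5768) (56, 56.1615)]  |A|=1326.682
4. ⊥bis P0·P3 via (20.425,27.47): [(0, 49.9136) (0, 38.7881) (16.4656, 29.664) (56, 28.5768) (56, 56.1615)]  |A|=1255.2932
5. ⊥bis P0·P4 via (28.955,31.105): [(0, 49.9136) (0, 38.7881) (3.1541, 37.0403) (37.7653, 29.0783) (56, 28.5768) (56, 56.1615)]  |A|=1180.6355
6. canonical 6-gon: [(0, 49.9136) (0, 38.7881) (3.1541, 37.0403) (37.7653, 29.0783) (56, 28.5768) (56, 56.1615)]
7. shoelace: 1180.6355

Area of P0's cell: 1180.6355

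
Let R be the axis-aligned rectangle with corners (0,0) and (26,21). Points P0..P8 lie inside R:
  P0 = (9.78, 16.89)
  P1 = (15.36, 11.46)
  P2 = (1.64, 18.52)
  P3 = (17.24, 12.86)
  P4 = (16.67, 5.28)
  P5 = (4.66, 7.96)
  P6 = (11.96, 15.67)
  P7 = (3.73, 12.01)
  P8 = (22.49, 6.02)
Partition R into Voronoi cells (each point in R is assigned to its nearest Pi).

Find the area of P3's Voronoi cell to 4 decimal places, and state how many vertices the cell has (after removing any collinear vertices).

1. box [0,26]×[0,21]: [(0, 0) (26, 0) (26, 21) (0, 21)]
2. ⊥bis P3·P0 via (13.51,14.875): [(5.4743, 0) (26, 0) (26, 21) (16.8188, 21)]  |A|=311.9222
3. ⊥bis P3·P1 via (16.3,12.16): [(13.833, 15.4729) (25.3553, 0) (26, 0) (26, 21) (16.8188, 21)]  |A|=158.1141
4. ⊥bis P3·P2 via (9.44,15.69): [(13.833, 15.4729) (25.3553, 0) (26, 0) (26, 21) (16.8188, 21)]  |A|=158.1141
5. ⊥bis P3·P4 via (16.955,9.07): [(13.833, 15.4729) (18.6987, 8.9389) (26, 8.3898) (26, 21) (16.8188, 21)]  |A|=124.6045
6. ⊥bis P3·P5 via (10.95,10.41): [(13.833, 15.4729) (18.6987, 8.9389) (26, 8.3898) (26, 21) (16.8188, 21)]  |A|=124.6045
7. ⊥bis P3·P6 via (14.6,14.265): [(14.6552, 14.3687) (18.6987, 8.9389) (26, 8.3898) (26, 21) (18.1843, 21)]  |A|=116.1562
8. ⊥bis P3·P7 via (10.485,12.435): [(14.6552, 14.3687) (18.6987, 8.9389) (26, 8.3898) (26, 21) (18.1843, 21)]  |A|=116.1562
9. ⊥bis P3·P8 via (19.865,9.44): [(14.6552, 14.3687) (18.6987, 8.9389) (19.1663, 8.9037) (26, 14.1489) (26, 21) (18.1843, 21)]  |A|=96.4784
10. canonical 6-gon: [(14.6552, 14.3687) (18.6987, 8.9389) (19.1663, 8.9037) (26, 14.1489) (26, 21) (18.1843, 21)]
11. shoelace: 96.4784

Area of P3's cell: 96.4784 (6 vertices)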